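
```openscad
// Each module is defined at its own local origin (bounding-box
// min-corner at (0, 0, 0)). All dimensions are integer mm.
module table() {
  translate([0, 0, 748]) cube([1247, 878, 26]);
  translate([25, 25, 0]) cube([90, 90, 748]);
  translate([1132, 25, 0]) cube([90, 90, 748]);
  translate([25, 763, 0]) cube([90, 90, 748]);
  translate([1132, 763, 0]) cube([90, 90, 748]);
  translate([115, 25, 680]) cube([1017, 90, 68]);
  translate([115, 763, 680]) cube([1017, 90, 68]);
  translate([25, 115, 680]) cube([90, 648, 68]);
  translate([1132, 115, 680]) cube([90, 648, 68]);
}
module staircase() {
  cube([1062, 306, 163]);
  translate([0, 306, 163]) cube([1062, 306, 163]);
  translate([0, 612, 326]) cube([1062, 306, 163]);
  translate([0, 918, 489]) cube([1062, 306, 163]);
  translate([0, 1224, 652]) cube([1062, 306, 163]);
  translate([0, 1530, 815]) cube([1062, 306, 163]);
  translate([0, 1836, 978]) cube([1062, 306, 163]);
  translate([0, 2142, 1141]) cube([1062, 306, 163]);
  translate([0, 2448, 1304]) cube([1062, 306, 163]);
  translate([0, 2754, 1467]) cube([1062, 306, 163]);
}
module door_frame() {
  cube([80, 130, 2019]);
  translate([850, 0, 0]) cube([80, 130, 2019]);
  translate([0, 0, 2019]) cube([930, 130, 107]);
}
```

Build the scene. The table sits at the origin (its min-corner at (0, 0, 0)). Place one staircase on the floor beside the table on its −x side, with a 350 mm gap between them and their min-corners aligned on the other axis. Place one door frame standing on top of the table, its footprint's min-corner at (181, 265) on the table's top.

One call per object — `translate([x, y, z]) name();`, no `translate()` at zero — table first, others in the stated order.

table();
translate([-1412, 0, 0]) staircase();
translate([181, 265, 774]) door_frame();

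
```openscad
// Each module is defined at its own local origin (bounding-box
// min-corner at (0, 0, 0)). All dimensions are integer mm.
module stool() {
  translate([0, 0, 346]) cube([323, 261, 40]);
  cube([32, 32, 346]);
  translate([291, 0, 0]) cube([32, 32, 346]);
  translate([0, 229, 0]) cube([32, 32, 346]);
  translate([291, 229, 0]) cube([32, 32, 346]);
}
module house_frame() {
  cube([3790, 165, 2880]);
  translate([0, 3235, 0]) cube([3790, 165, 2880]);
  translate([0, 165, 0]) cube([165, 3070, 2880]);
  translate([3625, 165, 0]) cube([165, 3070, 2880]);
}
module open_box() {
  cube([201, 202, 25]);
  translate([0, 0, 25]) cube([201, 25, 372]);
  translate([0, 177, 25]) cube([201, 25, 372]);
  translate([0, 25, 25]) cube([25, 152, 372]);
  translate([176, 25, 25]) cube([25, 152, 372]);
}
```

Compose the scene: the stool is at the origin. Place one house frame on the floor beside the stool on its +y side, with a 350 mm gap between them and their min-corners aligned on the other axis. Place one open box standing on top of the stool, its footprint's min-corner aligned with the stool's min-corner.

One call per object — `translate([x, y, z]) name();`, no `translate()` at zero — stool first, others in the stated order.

stool();
translate([0, 611, 0]) house_frame();
translate([0, 0, 386]) open_box();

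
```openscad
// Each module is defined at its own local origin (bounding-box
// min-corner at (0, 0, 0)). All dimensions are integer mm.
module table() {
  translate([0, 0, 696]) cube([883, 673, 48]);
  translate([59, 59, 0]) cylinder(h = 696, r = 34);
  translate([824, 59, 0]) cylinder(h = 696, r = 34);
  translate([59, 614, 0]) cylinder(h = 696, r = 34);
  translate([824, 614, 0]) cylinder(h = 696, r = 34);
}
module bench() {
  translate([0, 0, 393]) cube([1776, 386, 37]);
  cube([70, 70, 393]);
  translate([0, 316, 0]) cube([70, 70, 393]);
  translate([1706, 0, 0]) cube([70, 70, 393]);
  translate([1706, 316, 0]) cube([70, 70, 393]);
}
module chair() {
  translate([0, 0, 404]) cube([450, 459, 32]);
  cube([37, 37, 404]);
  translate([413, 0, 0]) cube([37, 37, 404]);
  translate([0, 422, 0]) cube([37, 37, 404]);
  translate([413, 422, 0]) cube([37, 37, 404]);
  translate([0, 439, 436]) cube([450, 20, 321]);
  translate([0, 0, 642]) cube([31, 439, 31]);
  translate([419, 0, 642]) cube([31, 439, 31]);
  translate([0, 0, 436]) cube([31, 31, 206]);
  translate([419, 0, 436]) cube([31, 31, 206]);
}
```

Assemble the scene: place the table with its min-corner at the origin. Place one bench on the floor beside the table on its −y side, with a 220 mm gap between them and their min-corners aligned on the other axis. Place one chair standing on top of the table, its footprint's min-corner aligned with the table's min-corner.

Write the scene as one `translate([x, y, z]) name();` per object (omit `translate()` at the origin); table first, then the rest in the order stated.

table();
translate([0, -606, 0]) bench();
translate([0, 0, 744]) chair();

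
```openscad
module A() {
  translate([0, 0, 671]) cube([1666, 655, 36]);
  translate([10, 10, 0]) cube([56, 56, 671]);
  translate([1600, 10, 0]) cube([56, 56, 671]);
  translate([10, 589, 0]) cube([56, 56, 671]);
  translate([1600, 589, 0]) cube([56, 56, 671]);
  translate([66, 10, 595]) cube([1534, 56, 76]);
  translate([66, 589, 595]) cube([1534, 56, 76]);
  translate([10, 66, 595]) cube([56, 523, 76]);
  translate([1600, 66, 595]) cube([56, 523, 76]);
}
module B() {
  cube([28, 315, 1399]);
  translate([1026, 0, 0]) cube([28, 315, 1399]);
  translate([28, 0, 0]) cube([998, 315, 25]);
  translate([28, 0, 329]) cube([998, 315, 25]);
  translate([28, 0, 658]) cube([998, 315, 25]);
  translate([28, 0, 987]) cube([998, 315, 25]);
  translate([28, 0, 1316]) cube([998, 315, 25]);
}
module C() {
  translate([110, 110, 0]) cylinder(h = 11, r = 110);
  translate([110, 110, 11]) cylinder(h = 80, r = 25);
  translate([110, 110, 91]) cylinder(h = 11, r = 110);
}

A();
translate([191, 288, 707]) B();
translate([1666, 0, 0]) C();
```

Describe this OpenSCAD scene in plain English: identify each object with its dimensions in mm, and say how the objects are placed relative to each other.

A is a rectangular dining table. The top is 1666×655×36 mm with its upper surface at z = 707 mm. It stands on four 56×56 mm square legs, each inset 10 mm from the nearest pair of top edges, running from the floor to the underside of the top. Four apron rails, 56 mm thick and 76 mm tall, run between adjacent legs with their top edges flush with the underside of the top and their outer faces flush with the legs' outer faces.

B is an open bookshelf. Two side panels, each 28 mm thick, 315 mm deep and 1399 mm tall, stand 1054 mm apart (outside-to-outside). Between them sit 5 shelves, each 25 mm thick and 315 mm deep, spanning the full gap between the sides. The bottom shelf rests on the floor (its underside at z = 0) and the clear gap between one shelf's top and the next shelf's underside is 304 mm.

C is a spool: two coaxial disc flanges of radius 110 mm and thickness 11 mm, joined by a core cylinder of radius 25 mm and height 80 mm. The lower flange rests on z = 0 and the three cylinders share a vertical axis.

The bookshelf is on top of the table. The spool is against the table's +x side, with their −y faces flush.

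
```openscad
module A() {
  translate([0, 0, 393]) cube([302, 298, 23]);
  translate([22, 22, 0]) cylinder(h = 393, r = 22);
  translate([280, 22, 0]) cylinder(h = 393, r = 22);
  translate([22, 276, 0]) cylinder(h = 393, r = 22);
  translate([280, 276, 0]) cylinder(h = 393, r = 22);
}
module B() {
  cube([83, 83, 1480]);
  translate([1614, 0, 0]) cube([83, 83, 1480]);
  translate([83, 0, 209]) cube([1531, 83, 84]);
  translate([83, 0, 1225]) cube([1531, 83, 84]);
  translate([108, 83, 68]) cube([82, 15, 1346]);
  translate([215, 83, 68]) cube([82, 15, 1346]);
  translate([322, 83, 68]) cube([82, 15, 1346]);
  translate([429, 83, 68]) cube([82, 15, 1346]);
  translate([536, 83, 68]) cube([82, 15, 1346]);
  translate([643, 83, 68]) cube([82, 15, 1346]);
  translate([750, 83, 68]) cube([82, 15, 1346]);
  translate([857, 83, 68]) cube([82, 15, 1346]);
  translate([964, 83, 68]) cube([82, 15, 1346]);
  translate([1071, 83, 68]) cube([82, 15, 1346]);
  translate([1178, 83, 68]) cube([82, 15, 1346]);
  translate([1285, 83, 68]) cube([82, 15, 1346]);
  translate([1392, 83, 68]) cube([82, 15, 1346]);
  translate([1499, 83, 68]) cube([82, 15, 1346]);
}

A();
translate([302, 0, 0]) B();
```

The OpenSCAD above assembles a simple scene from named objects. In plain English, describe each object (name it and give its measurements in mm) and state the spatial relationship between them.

A is a four-legged stool. The seat is a 302×298×23 mm slab whose top surface is at z = 416 mm; four round legs, each 44 mm in diameter, run from the floor (z = 0) to the underside of the seat, each leg's axis is inset half a diameter from the nearest pair of seat edges (so the leg's bounding box is flush with the corner).

B is a fence section. Two 83×83 mm posts, 1480 mm tall, stand on the floor with a clear span of 1531 mm between their inner faces. Two horizontal rails of 83×84 mm section span the gap between the posts with their undersides at z = 209 mm and z = 1225 mm, flush with the posts' −y face. 14 pickets, each 82 mm wide, 15 mm thick and 1346 mm tall, are fixed to the +y face of the rails with their bottoms at z = 68 mm, evenly spaced across the span with equal gaps (rounded down to the nearest mm) at the −x end and between each pair — any rounding remainder accumulates at the +x end.

The fence section is against the stool's +x side, with their −y faces flush.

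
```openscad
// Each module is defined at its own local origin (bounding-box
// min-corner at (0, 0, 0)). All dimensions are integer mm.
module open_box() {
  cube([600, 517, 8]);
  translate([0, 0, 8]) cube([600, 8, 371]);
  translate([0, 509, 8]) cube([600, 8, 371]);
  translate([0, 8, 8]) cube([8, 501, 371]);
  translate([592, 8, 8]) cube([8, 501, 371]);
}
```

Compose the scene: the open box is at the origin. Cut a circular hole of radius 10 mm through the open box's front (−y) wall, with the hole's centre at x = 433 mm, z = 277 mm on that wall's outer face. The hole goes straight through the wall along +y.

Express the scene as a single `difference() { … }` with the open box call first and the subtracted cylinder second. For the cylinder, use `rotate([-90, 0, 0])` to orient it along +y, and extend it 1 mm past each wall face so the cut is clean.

difference() {
  open_box();
  translate([433, -1, 277]) rotate([-90, 0, 0]) cylinder(h = 10, r = 10);
}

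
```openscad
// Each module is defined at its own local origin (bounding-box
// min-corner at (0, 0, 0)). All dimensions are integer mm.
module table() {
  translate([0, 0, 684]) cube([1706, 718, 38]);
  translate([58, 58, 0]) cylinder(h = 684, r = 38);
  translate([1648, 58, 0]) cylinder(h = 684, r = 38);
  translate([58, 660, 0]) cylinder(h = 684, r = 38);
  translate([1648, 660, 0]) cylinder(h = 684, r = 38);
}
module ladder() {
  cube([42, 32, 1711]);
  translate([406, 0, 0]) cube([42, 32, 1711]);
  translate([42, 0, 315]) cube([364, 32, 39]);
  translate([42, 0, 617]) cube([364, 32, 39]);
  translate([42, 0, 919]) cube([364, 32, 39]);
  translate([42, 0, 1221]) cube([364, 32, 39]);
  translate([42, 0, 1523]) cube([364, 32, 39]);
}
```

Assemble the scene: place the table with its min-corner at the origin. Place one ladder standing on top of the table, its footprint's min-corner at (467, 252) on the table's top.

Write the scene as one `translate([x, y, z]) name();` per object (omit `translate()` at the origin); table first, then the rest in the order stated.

table();
translate([467, 252, 722]) ladder();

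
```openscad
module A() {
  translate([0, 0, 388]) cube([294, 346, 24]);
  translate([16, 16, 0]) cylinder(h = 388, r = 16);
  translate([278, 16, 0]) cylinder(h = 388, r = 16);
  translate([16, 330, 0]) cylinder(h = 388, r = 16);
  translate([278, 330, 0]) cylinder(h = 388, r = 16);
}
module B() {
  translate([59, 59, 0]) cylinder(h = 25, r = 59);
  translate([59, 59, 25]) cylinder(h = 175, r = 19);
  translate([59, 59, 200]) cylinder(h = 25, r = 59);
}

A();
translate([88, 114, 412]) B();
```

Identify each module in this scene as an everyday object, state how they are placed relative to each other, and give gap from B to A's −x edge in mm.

The spool's min-x is at 88; the stool's min-x is 0; gap = 88 mm.

A is a stool. B is a spool. The spool is on top of the stool, centred. The gap from the spool to the stool's −x edge is 88 mm.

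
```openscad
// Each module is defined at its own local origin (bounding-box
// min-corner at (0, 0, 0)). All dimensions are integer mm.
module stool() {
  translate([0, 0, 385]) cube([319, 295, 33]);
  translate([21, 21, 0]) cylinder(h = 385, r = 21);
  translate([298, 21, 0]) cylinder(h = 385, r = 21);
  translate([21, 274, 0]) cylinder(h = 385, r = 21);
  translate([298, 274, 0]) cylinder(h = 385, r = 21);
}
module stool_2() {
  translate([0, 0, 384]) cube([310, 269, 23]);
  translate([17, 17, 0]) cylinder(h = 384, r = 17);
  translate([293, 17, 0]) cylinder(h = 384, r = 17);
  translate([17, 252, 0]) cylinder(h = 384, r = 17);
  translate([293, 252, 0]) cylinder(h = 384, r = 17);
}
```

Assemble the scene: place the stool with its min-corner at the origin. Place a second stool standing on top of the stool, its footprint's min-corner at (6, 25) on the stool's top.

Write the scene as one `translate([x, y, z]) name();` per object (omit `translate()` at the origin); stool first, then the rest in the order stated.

stool();
translate([6, 25, 418]) stool_2();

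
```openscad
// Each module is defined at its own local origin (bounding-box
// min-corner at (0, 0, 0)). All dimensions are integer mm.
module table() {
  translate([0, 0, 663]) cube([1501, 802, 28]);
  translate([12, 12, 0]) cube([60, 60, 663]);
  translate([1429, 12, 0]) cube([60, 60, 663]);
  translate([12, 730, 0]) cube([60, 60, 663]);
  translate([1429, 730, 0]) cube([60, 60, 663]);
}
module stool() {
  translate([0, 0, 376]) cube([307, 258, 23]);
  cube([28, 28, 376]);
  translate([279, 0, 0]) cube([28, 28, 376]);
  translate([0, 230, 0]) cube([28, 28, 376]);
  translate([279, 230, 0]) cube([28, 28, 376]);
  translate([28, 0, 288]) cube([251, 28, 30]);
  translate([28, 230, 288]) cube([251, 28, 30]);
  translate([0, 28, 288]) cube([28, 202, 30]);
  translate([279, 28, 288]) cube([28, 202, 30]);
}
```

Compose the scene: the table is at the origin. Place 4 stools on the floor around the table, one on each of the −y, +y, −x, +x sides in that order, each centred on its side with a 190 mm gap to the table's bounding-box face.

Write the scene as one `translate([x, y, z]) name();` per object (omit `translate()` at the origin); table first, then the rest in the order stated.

table();
translate([597, -448, 0]) stool();
translate([597, 992, 0]) stool();
translate([-497, 272, 0]) stool();
translate([1691, 272, 0]) stool();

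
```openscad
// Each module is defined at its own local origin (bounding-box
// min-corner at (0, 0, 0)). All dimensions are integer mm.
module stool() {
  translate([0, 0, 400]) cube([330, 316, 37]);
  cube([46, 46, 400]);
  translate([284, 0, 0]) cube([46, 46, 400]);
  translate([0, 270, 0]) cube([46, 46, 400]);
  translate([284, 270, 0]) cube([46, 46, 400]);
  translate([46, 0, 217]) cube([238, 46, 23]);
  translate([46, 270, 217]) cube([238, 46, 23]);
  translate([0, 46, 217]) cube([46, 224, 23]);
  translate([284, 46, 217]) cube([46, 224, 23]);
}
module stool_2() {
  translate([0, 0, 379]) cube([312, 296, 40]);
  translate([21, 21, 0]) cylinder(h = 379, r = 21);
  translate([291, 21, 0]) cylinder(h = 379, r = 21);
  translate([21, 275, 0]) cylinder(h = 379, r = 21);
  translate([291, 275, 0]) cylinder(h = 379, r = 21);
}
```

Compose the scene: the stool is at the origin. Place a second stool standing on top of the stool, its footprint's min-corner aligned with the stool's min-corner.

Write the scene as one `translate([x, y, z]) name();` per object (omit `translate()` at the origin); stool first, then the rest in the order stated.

stool();
translate([0, 0, 437]) stool_2();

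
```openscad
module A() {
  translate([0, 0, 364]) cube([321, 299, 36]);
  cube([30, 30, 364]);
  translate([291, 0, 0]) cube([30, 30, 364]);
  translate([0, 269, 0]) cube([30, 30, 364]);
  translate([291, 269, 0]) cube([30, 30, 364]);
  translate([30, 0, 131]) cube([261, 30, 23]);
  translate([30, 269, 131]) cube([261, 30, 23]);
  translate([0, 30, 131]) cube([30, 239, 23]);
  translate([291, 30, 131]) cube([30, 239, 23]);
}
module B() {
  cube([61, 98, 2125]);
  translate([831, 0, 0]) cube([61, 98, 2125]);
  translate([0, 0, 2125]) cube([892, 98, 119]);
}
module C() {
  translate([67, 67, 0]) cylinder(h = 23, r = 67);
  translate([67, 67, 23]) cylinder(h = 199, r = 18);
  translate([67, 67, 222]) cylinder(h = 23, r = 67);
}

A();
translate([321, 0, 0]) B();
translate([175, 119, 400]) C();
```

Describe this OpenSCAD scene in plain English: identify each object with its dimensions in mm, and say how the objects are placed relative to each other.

A is a simple wooden stool: a rectangular seat 321 mm (x) by 299 mm (y), 36 mm thick, top face at z = 400 mm, on four square legs, each 30×30 mm in cross-section. The legs rest on z = 0, each flush with a corner of the seat. Four stretchers, 30 mm wide and 23 mm tall, connect adjacent legs with their undersides at z = 131 mm, each running between the inner faces of the legs it joins and aligned with the legs' outer faces on the other axis.

B is a door frame. The clear opening is 770 mm wide and 2125 mm high. Two 61 mm wide jambs, 98 mm deep, stand either side of the opening from the floor to the top of the opening. A 119 mm thick head sits across the top of both jambs, spanning the full outside width of the frame.

C is a spool: two coaxial disc flanges of radius 67 mm and thickness 23 mm, joined by a core cylinder of radius 18 mm and height 199 mm. The lower flange rests on z = 0 and the three cylinders share a vertical axis.

The door frame is against the stool's +x side, with their −y faces flush. The spool is on top of the stool.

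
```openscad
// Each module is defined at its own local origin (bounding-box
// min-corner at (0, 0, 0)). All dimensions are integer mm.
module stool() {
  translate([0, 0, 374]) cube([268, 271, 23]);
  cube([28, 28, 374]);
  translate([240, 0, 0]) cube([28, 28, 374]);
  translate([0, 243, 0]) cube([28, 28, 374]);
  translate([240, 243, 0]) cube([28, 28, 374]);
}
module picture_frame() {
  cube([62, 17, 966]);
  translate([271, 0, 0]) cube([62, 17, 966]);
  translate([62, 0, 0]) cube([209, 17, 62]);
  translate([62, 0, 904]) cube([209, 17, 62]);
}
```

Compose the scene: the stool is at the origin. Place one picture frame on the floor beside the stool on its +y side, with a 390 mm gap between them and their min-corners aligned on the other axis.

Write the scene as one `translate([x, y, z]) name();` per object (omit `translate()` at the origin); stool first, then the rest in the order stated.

stool();
translate([0, 661, 0]) picture_frame();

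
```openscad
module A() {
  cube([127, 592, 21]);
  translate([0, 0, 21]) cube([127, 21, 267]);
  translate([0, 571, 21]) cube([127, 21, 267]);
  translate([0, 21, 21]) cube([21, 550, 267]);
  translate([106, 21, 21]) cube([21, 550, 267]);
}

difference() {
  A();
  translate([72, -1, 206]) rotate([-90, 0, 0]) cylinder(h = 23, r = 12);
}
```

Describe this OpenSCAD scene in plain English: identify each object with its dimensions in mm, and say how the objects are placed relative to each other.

A is an open storage box with external size 127×592×288 mm and wall thickness 21 mm (the base is also 21 mm thick). The base covers the whole footprint; the four walls stand on the base, with the y-facing walls full-width and the x-facing walls fitting between their inner faces.

The open box has a circular hole of radius 12 mm through its front wall, centred at (x = 72, z = 206).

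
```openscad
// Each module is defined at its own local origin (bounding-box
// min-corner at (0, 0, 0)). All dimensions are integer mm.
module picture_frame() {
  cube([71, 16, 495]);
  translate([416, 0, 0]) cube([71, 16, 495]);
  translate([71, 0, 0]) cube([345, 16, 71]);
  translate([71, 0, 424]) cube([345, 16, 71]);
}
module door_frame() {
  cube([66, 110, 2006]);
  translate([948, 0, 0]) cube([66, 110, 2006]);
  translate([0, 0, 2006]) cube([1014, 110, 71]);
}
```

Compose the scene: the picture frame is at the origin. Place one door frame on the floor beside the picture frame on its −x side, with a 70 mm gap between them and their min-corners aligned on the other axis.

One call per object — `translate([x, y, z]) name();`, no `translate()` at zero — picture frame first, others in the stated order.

picture_frame();
translate([-1084, 0, 0]) door_frame();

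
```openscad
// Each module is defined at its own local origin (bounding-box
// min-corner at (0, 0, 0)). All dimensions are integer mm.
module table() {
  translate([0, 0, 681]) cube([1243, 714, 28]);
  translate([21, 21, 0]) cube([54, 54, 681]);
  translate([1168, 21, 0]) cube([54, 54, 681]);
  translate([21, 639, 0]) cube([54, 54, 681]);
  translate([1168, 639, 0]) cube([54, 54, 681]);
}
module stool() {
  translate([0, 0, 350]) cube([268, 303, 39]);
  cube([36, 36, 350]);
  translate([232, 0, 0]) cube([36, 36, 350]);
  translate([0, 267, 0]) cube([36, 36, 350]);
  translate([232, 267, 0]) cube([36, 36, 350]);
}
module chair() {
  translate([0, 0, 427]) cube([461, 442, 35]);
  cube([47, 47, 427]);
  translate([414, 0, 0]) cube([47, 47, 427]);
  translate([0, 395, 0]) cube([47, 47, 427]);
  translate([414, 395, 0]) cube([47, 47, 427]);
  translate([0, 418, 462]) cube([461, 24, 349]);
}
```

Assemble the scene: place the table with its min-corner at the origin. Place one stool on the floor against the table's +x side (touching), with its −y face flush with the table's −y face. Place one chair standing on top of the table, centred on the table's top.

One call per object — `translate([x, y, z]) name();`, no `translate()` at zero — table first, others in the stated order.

table();
translate([1243, 0, 0]) stool();
translate([391, 136, 709]) chair();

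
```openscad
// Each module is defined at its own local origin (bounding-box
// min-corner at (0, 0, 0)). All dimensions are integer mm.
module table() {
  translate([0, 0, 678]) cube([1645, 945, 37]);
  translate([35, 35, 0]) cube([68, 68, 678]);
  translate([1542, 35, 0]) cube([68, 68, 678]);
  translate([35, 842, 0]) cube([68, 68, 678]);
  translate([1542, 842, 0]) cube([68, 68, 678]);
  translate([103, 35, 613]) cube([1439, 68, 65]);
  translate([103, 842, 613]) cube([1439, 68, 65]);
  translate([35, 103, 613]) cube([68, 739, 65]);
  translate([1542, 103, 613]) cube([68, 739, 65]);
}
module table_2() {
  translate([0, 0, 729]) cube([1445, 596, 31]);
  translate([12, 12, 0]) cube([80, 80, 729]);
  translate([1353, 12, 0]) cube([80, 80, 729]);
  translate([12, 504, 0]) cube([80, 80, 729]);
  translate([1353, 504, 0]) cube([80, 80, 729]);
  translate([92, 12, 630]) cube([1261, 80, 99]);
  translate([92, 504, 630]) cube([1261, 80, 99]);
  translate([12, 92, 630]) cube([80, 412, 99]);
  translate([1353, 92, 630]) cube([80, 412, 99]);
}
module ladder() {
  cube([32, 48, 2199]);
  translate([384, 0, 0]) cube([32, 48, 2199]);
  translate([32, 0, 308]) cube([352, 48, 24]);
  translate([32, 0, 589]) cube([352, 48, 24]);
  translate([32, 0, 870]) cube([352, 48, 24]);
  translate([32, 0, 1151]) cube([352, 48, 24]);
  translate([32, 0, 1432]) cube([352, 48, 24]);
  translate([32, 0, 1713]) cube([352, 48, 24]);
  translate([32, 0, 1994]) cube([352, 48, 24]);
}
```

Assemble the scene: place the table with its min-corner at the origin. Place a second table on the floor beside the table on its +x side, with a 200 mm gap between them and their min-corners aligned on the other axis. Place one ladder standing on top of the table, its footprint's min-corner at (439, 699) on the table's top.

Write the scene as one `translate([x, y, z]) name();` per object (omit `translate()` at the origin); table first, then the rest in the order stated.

table();
translate([1845, 0, 0]) table_2();
translate([439, 699, 715]) ladder();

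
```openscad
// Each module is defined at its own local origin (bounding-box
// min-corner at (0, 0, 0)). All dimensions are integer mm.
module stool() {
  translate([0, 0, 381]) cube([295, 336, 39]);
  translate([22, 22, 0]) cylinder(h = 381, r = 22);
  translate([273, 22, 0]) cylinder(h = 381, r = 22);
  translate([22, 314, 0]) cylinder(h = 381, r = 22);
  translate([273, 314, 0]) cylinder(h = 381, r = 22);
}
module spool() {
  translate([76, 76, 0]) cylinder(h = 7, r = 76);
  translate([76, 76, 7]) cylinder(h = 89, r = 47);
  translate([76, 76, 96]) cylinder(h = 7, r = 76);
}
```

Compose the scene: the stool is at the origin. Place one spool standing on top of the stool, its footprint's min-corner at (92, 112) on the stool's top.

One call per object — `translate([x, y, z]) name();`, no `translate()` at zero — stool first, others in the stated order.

stool();
translate([92, 112, 420]) spool();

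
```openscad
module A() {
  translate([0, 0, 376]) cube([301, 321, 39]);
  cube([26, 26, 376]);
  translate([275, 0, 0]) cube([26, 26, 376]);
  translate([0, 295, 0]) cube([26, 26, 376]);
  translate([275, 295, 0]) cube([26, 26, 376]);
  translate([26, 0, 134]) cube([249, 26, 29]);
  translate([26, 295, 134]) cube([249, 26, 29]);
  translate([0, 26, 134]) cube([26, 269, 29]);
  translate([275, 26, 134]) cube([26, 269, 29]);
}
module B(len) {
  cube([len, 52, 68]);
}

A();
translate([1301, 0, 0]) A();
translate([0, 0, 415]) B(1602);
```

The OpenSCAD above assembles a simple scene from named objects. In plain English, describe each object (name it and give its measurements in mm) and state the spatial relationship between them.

A is a four-legged stool. The seat is a 301×321×39 mm slab whose top surface is at z = 415 mm; four square legs, each 26×26 mm in cross-section, run from the floor (z = 0) to the underside of the seat, each flush with a corner of the seat. Four stretchers, 26 mm wide and 29 mm tall, connect adjacent legs with their undersides at z = 134 mm, each running between the inner faces of the legs it joins and aligned with the legs' outer faces on the other axis.

B is a rectangular beam 1602 mm long (x), 52 mm deep (y), 68 mm thick (z).

The beam spans the tops of two stools placed 1000 mm apart, resting at z = 415 mm.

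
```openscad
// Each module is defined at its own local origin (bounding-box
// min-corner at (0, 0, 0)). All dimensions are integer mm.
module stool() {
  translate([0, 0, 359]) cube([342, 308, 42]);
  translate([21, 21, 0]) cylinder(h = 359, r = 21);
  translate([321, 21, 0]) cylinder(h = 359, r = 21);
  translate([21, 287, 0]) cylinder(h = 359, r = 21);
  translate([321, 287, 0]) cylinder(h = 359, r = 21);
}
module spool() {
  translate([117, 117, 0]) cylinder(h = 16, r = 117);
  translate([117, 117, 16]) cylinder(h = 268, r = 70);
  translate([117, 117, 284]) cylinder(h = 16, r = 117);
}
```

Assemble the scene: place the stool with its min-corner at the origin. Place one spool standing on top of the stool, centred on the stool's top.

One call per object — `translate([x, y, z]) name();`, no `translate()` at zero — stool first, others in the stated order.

stool();
translate([54, 37, 401]) spool();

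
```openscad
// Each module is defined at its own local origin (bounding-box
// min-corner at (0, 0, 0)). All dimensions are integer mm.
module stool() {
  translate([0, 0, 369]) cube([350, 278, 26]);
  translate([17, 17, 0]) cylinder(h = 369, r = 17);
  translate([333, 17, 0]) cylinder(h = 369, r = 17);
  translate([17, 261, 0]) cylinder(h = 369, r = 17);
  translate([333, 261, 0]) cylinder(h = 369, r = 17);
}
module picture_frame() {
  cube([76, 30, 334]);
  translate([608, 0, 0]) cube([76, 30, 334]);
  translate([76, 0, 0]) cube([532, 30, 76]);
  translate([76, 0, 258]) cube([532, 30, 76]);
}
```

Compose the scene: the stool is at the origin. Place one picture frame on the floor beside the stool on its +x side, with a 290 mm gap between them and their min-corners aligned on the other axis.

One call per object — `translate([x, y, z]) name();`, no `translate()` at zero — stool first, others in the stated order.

stool();
translate([640, 0, 0]) picture_frame();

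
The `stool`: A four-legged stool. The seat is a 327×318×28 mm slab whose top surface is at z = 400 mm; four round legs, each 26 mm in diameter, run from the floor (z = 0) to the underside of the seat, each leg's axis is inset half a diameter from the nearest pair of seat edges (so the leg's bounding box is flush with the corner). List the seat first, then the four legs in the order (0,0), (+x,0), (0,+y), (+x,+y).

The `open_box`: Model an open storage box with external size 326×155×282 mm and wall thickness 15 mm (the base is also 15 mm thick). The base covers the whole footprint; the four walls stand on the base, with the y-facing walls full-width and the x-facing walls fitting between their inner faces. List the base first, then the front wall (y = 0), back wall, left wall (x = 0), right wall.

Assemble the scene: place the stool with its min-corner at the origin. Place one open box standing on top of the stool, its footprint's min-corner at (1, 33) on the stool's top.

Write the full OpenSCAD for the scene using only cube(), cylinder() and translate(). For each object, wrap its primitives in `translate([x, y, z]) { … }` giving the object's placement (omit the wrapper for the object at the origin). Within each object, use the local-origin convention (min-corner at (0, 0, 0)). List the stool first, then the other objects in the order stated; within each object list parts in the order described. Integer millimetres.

translate([0, 0, 372]) cube([327, 318, 28]);
translate([13, 13, 0]) cylinder(h = 372, r = 13);
translate([314, 13, 0]) cylinder(h = 372, r = 13);
translate([13, 305, 0]) cylinder(h = 372, r = 13);
translate([314, 305, 0]) cylinder(h = 372, r = 13);
translate([1, 33, 400]) {
  cube([326, 155, 15]);
  translate([0, 0, 15]) cube([326, 15, 267]);
  translate([0, 140, 15]) cube([326, 15, 267]);
  translate([0, 15, 15]) cube([15, 125, 267]);
  translate([311, 15, 15]) cube([15, 125, 267]);
}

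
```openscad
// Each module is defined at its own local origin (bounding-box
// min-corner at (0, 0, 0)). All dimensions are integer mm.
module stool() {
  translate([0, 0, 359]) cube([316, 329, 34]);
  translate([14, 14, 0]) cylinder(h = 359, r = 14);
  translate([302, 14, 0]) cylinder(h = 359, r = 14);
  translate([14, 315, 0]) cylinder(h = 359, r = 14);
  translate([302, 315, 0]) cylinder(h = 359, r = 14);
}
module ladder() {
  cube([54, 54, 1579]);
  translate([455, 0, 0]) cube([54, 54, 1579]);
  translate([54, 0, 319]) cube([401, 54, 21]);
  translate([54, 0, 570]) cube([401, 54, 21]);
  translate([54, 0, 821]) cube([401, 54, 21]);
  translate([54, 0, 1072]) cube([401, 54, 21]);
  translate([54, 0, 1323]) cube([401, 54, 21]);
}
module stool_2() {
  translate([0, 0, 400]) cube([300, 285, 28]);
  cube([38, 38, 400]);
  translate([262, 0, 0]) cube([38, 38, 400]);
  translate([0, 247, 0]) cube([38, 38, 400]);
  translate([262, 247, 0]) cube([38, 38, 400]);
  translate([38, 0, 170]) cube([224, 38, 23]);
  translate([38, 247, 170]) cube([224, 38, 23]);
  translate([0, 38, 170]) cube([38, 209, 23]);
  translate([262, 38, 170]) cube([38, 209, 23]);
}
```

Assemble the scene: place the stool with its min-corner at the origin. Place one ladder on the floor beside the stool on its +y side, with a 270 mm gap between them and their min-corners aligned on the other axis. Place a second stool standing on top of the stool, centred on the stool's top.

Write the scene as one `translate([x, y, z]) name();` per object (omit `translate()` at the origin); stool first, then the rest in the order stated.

stool();
translate([0, 599, 0]) ladder();
translate([8, 22, 393]) stool_2();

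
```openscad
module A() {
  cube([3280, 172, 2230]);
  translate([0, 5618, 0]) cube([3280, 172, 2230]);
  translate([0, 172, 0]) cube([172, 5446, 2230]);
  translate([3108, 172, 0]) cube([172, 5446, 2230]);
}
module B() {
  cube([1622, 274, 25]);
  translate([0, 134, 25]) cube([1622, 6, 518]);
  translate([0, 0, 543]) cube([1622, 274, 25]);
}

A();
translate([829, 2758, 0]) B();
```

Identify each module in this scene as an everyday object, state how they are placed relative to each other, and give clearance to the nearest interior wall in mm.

A is a house frame. B is an I-beam. The I-beam sits inside the house frame, centred. The clearance to the nearest interior wall is 657 mm.

Clearances: x = 657, y = 2586; minimum 657 mm.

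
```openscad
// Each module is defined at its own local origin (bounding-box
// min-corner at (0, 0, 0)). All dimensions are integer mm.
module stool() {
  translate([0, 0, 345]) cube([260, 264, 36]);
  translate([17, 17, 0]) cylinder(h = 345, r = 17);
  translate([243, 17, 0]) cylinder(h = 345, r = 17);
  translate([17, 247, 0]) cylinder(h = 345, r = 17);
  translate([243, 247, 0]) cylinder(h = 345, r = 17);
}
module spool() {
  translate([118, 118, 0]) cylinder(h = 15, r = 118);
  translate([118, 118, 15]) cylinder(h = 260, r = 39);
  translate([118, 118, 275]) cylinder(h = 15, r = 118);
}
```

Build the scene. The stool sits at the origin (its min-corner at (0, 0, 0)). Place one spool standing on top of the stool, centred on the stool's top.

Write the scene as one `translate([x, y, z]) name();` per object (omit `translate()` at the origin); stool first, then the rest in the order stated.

stool();
translate([12, 14, 381]) spool();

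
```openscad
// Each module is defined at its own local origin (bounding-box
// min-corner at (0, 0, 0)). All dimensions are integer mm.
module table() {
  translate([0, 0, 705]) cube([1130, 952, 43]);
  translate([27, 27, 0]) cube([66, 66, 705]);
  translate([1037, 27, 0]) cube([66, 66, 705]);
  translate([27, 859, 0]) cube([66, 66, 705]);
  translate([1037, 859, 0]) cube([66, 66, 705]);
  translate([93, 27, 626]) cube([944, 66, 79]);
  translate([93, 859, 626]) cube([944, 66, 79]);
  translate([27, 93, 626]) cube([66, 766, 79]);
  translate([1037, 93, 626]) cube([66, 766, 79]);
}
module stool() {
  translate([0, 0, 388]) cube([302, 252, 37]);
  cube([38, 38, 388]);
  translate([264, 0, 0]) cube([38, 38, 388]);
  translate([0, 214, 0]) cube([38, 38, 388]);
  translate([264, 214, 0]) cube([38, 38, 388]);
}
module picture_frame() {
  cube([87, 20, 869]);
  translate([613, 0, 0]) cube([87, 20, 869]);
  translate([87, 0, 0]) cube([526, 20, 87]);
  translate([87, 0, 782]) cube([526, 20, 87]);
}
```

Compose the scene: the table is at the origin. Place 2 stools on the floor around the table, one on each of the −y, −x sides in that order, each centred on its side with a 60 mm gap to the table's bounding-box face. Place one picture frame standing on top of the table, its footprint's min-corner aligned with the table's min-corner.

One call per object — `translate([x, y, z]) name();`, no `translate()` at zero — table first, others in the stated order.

table();
translate([414, -312, 0]) stool();
translate([-362, 350, 0]) stool();
translate([0, 0, 748]) picture_frame();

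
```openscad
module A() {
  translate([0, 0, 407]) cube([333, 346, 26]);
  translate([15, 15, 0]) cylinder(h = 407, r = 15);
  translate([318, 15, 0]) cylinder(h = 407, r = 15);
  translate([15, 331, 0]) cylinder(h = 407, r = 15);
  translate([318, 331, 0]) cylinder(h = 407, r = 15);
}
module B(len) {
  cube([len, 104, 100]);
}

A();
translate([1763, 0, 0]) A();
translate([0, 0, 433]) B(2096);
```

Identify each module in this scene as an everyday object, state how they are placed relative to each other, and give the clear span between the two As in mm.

A is a stool. B is a beam. A beam spans the tops of two stools. The clear span between the two stools is 1430 mm.

Second stool starts at x = 1763; first ends at x = 333; clear span = 1763 − 333 = 1430 mm.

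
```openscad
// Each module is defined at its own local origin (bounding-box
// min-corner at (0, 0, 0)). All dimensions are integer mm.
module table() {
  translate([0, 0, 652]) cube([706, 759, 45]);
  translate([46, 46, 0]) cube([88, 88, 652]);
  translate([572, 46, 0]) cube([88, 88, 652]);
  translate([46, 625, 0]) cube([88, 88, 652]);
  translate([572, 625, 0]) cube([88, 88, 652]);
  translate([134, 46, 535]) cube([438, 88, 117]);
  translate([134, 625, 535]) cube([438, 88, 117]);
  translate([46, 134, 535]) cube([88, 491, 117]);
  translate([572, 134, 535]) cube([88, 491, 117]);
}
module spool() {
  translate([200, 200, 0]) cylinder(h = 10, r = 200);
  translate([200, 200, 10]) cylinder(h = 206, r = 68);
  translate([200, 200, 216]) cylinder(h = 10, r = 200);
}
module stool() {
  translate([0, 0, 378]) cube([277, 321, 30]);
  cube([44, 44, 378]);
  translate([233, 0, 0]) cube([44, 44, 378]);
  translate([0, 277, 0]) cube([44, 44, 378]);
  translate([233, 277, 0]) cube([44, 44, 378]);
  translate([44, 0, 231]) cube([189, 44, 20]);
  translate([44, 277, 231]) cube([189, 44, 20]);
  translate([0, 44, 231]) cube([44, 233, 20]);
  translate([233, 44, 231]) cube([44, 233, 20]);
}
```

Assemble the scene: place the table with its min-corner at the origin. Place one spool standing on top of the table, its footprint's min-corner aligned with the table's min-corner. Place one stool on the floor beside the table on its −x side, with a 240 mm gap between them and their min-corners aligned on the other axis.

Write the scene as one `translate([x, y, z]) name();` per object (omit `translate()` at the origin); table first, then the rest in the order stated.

table();
translate([0, 0, 697]) spool();
translate([-517, 0, 0]) stool();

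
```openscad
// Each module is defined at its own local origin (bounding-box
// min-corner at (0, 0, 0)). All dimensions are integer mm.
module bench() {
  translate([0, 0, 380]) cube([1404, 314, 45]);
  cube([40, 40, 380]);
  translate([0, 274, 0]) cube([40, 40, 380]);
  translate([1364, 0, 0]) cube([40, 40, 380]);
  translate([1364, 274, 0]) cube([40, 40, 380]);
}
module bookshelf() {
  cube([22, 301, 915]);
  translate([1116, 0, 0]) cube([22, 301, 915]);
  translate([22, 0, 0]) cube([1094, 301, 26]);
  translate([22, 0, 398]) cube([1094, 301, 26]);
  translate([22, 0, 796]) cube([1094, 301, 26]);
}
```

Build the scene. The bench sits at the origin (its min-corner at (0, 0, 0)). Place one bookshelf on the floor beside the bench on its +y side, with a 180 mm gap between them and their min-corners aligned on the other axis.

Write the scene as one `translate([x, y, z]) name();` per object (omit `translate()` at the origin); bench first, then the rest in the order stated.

bench();
translate([0, 494, 0]) bookshelf();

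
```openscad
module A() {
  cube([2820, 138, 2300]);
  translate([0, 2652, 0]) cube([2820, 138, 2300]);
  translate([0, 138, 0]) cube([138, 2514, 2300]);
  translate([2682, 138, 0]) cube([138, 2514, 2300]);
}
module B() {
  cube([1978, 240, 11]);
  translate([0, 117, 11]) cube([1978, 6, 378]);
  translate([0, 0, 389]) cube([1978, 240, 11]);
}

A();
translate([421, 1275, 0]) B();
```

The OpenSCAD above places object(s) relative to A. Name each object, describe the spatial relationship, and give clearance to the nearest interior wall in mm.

A is a house frame. B is an I-beam. The I-beam sits inside the house frame, centred. The clearance to the nearest interior wall is 283 mm.

Clearances: x = 283, y = 1137; minimum 283 mm.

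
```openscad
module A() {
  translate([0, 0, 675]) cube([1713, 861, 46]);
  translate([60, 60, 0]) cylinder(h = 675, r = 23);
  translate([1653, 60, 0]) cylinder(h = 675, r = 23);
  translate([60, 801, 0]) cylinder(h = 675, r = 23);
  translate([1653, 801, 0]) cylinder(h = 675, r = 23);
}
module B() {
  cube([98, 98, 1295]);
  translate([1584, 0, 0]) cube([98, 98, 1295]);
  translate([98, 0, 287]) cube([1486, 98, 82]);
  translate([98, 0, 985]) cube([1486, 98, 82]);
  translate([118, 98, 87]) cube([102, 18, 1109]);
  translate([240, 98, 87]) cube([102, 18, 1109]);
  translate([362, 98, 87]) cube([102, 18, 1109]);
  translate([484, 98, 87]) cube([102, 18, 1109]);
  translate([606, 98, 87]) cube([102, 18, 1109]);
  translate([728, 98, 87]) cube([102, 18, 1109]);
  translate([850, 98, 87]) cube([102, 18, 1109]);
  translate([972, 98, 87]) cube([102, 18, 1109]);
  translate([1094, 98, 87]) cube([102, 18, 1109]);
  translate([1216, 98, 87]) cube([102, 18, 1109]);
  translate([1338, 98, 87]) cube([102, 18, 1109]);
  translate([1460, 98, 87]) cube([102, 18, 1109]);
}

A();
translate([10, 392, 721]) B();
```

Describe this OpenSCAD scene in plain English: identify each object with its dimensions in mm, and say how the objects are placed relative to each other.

A is a table: top 1713 mm (x) × 861 mm (y), 46 mm thick, upper face at z = 721 mm, on four round legs of 46 mm diameter, each leg's bounding box inset 37 mm from the nearest pair of top edges, running from z = 0 to the bottom of the top.

B is a fence section. Two 98×98 mm posts, 1295 mm tall, stand on the floor with a clear span of 1486 mm between their inner faces. Two horizontal rails of 98×82 mm section span the gap between the posts with their undersides at z = 287 mm and z = 985 mm, flush with the posts' −y face. 12 pickets, each 102 mm wide, 18 mm thick and 1109 mm tall, are fixed to the +y face of the rails with their bottoms at z = 87 mm, evenly spaced across the span with equal gaps (rounded down to the nearest mm) at the −x end and between each pair — any rounding remainder accumulates at the +x end.

The fence section is on top of the table.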